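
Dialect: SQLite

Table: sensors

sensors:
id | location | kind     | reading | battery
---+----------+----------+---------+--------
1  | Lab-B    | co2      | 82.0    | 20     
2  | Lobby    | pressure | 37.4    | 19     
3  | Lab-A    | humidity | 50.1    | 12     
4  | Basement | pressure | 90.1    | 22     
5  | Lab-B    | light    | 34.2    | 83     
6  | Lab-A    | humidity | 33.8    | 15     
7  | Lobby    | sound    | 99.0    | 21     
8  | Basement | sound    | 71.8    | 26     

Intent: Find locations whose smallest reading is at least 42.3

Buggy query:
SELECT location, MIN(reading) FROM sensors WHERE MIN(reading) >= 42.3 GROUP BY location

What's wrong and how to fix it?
Bug: MIN() in WHERE is a misuse of aggregate

Fix: Use HAVING for the per-group MIN condition

Corrected query:
SELECT location, MIN(reading) FROM sensors GROUP BY location HAVING MIN(reading) >= 42.3

Result:
location | MIN(reading)
---------+-------------
Basement | 71.8        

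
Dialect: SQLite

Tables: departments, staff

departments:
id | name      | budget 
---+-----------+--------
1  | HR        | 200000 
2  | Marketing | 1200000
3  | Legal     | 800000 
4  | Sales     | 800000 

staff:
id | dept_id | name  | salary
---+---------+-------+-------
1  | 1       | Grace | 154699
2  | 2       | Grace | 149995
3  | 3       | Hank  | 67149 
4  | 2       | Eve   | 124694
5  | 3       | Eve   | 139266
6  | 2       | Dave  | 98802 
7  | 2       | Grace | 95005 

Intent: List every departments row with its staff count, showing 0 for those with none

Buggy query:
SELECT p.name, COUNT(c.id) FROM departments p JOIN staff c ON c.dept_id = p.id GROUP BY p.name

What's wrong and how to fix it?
Bug: INNER JOIN drops departments rows that have no matching staff rows

Fix: Switch to LEFT JOIN to retain unmatched parent rows

Corrected query:
SELECT p.name, COUNT(c.id) FROM departments p LEFT JOIN staff c ON c.dept_id = p.id GROUP BY p.name

Result:
name      | COUNT(c.id)
----------+------------
HR        | 1          
Legal     | 2          
Marketing | 4          
Sales     | 0          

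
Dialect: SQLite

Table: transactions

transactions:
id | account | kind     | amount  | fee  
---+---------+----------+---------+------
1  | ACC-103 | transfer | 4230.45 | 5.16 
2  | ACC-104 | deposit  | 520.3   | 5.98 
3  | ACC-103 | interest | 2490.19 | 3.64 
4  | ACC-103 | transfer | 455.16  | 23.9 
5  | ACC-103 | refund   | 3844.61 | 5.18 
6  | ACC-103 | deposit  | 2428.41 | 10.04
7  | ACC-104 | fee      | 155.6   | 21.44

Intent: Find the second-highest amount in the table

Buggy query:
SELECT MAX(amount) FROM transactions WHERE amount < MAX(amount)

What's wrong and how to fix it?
Bug: The inner MAX is an aggregate inside WHERE, which is not allowed

Fix: Compute the overall MAX in a subquery, then take MAX of rows below it

Corrected query:
SELECT MAX(amount) FROM transactions WHERE amount < (SELECT MAX(amount) FROM transactions)

Result:
MAX(amount)
-----------
3844.61    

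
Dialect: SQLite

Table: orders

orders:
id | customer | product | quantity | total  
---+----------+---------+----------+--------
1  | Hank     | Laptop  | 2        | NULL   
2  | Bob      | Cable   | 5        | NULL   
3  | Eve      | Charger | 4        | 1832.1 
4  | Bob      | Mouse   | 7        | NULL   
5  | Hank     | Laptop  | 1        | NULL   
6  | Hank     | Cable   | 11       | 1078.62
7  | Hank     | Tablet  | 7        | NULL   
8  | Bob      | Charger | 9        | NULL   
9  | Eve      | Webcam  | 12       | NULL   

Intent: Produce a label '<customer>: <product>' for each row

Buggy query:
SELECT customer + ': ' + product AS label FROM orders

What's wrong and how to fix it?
Bug: SQLite uses || for string concatenation; + coerces text to numbers (yielding 0)

Fix: Use the || operator for string concatenation

Corrected query:
SELECT customer || ': ' || product AS label FROM orders

Result:
label       
------------
Hank: Laptop
Bob: Cable  
Eve: Charger
Bob: Mouse  
Hank: Laptop
Hank: Cable 
Hank: Tablet
Bob: Charger
Eve: Webcam 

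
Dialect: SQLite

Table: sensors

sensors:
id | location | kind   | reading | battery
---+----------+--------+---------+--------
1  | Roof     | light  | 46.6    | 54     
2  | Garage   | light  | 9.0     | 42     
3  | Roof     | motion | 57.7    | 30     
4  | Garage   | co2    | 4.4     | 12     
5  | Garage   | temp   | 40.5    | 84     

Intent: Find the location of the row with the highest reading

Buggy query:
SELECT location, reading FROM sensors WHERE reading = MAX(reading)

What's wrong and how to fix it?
Bug: MAX(reading) is an aggregate and cannot be used directly in WHERE

Fix: Use a subquery: WHERE reading = (SELECT MAX(reading) FROM sensors)

Corrected query:
SELECT location, reading FROM sensors WHERE reading = (SELECT MAX(reading) FROM sensors)

Result:
location | reading
---------+--------
Roof     | 57.7   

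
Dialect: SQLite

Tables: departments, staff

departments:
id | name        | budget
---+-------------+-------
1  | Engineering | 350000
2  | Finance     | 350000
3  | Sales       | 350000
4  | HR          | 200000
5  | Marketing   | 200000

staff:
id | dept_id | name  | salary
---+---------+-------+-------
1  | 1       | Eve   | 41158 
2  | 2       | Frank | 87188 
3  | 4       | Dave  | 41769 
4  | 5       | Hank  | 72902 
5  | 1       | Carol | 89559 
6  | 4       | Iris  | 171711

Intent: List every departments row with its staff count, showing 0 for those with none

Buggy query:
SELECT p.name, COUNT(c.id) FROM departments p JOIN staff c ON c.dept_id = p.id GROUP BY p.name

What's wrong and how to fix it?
Bug: An inner join excludes parents with zero children

Fix: Use LEFT JOIN so parents without children still appear (COUNT(c.id) gives 0)

Corrected query:
SELECT p.name, COUNT(c.id) FROM departments p LEFT JOIN staff c ON c.dept_id = p.id GROUP BY p.name

Result:
name        | COUNT(c.id)
------------+------------
Engineering | 2          
Finance     | 1          
HR          | 2          
Marketing   | 1          
Sales       | 0          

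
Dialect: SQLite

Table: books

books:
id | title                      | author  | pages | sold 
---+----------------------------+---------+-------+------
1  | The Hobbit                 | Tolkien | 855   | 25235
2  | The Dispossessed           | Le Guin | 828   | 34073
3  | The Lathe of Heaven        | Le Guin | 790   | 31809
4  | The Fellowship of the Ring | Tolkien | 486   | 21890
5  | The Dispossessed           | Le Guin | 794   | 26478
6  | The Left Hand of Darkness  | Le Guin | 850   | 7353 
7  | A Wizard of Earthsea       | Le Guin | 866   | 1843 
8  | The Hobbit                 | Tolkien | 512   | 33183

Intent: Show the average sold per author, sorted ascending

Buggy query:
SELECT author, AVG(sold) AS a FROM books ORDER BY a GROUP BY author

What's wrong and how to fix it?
Bug: ORDER BY appears before GROUP BY; SQL clause order requires GROUP BY first

Fix: Move ORDER BY to the end, after GROUP BY

Corrected query:
SELECT author, AVG(sold) AS a FROM books GROUP BY author ORDER BY a

Result:
author  | a           
--------+-------------
Le Guin | 20311.2     
Tolkien | 26769.333333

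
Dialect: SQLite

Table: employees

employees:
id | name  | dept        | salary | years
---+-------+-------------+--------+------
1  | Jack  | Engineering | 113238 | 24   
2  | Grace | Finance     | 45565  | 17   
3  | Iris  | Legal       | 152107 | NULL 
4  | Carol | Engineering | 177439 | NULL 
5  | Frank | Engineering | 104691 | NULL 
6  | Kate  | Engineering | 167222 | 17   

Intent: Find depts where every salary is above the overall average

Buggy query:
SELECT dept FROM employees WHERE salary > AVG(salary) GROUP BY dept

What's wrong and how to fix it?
Bug: WHERE evaluates per row before aggregation, so AVG() is unavailable

Fix: Use a subquery for AVG and a HAVING MIN(...) filter so the condition holds for every row in the group

Corrected query:
SELECT dept FROM employees GROUP BY dept HAVING MIN(salary) > (SELECT AVG(salary) FROM employees)

Result:
dept 
-----
Legal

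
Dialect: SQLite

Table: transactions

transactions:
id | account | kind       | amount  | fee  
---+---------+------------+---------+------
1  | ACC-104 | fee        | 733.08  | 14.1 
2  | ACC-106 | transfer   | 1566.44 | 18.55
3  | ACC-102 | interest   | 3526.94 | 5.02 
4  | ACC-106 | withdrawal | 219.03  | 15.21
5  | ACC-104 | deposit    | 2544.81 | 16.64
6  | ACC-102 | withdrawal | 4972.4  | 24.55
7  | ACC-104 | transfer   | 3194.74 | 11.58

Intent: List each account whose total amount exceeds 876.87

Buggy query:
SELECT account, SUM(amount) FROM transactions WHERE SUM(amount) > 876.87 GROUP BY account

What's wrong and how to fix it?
Bug: Aggregate functions cannot appear in a WHERE clause

Fix: Use HAVING (which filters groups after aggregation) instead of WHERE

Corrected query:
SELECT account, SUM(amount) FROM transactions GROUP BY account HAVING SUM(amount) > 876.87

Result:
account | SUM(amount)
--------+------------
ACC-102 | 8499.34    
ACC-104 | 6472.63    
ACC-106 | 1785.47    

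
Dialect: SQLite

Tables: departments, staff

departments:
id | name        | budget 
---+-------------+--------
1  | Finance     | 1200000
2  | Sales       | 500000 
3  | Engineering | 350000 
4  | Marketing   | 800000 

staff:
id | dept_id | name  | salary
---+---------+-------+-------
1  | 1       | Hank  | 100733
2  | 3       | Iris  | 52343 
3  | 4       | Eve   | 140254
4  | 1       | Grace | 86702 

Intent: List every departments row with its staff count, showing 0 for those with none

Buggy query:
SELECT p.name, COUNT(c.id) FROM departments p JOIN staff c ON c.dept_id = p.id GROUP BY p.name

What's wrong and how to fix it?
Bug: INNER JOIN drops departments rows that have no matching staff rows

Fix: Switch to LEFT JOIN to retain unmatched parent rows

Corrected query:
SELECT p.name, COUNT(c.id) FROM departments p LEFT JOIN staff c ON c.dept_id = p.id GROUP BY p.name

Result:
name        | COUNT(c.id)
------------+------------
Engineering | 1          
Finance     | 2          
Marketing   | 1          
Sales       | 0          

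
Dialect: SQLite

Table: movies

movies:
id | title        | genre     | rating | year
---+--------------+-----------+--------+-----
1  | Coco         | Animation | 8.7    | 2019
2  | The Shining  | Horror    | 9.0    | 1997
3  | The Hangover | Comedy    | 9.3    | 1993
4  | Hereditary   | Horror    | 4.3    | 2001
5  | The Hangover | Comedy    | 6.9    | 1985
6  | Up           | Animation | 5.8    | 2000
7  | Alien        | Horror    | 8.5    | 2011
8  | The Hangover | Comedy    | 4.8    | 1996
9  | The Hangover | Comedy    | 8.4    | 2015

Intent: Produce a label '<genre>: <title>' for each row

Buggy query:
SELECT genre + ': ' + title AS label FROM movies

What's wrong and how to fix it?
Bug: '+' is numeric addition; on text columns SQLite converts them to 0 instead of concatenating

Fix: Use the || operator for string concatenation

Corrected query:
SELECT genre || ': ' || title AS label FROM movies

Result:
label               
--------------------
Animation: Coco     
Horror: The Shining 
Comedy: The Hangover
Horror: Hereditary  
Comedy: The Hangover
Animation: Up       
Horror: Alien       
Comedy: The Hangover
Comedy: The Hangover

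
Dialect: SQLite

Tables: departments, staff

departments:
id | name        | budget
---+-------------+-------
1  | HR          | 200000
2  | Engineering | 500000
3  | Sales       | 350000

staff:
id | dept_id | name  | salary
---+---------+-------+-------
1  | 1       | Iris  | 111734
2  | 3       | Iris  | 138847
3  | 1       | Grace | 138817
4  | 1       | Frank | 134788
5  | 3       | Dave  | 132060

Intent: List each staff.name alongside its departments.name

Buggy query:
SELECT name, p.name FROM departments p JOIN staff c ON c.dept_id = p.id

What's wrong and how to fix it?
Bug: 'name' exists in both joined tables, so the database can't tell which one is meant

Fix: Qualify the column with its table alias (c.name)

Corrected query:
SELECT c.name, p.name FROM departments p JOIN staff c ON c.dept_id = p.id

Result:
name  | name 
------+------
Iris  | HR   
Iris  | Sales
Grace | HR   
Frank | HR   
Dave  | Sales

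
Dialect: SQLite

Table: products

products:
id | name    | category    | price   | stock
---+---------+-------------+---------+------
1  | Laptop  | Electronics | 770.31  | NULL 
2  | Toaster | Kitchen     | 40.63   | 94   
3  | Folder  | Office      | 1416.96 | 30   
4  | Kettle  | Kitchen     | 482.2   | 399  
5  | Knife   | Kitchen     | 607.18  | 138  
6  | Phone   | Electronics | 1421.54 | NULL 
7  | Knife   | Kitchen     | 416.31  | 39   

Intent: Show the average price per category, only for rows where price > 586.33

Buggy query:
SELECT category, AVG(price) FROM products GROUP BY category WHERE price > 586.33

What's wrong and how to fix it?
Bug: Row-level WHERE must come before GROUP BY in the clause order

Fix: Move the WHERE clause before GROUP BY

Corrected query:
SELECT category, AVG(price) FROM products WHERE price > 586.33 GROUP BY category

Result:
category    | AVG(price)
------------+-----------
Electronics | 1095.925  
Kitchen     | 607.18    
Office      | 1416.96   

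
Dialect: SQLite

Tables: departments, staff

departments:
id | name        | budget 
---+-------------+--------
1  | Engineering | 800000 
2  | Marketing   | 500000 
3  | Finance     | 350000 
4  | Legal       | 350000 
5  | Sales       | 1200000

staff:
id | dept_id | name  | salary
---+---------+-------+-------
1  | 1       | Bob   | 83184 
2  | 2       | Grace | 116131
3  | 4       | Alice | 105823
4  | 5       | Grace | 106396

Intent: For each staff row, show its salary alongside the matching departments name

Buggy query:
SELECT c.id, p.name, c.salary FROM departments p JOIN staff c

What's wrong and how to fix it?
Bug: Missing join condition: each staff row is matched to all departments rows instead of just its own

Fix: Specify the join condition linking the foreign key to the parent id

Corrected query:
SELECT c.id, p.name, c.salary FROM departments p JOIN staff c ON c.dept_id = p.id

Result:
id | name        | salary
---+-------------+-------
1  | Engineering | 83184 
2  | Marketing   | 116131
3  | Legal       | 105823
4  | Sales       | 106396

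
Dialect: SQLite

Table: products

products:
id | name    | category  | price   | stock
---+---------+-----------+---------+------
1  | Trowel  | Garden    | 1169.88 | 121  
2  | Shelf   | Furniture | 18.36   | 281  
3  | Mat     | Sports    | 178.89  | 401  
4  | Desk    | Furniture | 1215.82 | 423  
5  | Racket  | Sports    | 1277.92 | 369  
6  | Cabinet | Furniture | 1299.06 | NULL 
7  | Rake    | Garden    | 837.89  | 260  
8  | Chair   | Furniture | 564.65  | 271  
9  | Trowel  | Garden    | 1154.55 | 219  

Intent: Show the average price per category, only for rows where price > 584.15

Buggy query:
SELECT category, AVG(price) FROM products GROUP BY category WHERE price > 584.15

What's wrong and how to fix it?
Bug: Row-level WHERE must come before GROUP BY in the clause order

Fix: Place WHERE between FROM and GROUP BY

Corrected query:
SELECT category, AVG(price) FROM products WHERE price > 584.15 GROUP BY category

Result:
category  | AVG(price) 
----------+------------
Furniture | 1257.44    
Garden    | 1054.106667
Sports    | 1277.92    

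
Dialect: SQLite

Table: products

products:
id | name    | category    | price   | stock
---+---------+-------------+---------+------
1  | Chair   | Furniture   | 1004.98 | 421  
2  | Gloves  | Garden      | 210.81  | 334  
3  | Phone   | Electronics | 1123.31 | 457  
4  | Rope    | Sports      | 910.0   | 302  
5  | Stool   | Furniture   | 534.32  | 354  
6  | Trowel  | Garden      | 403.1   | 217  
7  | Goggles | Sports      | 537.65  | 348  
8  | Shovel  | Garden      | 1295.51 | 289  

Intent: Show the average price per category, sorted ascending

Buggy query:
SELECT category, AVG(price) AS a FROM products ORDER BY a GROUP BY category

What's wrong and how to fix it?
Bug: ORDER BY appears before GROUP BY; SQL clause order requires GROUP BY first

Fix: Reorder: SELECT … FROM … GROUP BY … ORDER BY …

Corrected query:
SELECT category, AVG(price) AS a FROM products GROUP BY category ORDER BY a

Result:
category    | a         
------------+-----------
Garden      | 636.473333
Sports      | 723.825   
Furniture   | 769.65    
Electronics | 1123.31   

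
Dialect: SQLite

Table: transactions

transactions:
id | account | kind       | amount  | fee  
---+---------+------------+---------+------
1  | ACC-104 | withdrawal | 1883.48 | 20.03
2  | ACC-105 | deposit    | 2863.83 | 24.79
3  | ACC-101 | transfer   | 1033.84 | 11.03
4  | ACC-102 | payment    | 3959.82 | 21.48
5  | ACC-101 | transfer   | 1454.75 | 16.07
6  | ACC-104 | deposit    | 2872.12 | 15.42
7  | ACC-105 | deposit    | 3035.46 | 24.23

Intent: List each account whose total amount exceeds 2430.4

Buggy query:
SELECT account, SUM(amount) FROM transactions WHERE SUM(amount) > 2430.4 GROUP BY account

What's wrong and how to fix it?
Bug: SUM(amount) is an aggregate, but WHERE filters rows before aggregation

Fix: Move the aggregate condition to a HAVING clause

Corrected query:
SELECT account, SUM(amount) FROM transactions GROUP BY account HAVING SUM(amount) > 2430.4

Result:
account | SUM(amount)
--------+------------
ACC-101 | 2488.59    
ACC-102 | 3959.82    
ACC-104 | 4755.6     
ACC-105 | 5899.29    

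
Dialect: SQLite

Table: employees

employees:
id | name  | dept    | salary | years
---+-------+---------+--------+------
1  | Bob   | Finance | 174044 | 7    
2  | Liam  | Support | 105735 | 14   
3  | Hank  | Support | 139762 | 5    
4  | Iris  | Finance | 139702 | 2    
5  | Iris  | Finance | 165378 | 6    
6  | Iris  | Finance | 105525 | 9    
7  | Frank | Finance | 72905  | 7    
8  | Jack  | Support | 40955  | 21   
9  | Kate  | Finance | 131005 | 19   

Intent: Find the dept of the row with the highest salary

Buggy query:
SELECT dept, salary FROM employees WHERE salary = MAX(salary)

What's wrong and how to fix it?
Bug: MAX(salary) is an aggregate and cannot be used directly in WHERE

Fix: Wrap MAX in a scalar subquery so WHERE compares against a single value

Corrected query:
SELECT dept, salary FROM employees WHERE salary = (SELECT MAX(salary) FROM employees)

Result:
dept    | salary
--------+-------
Finance | 174044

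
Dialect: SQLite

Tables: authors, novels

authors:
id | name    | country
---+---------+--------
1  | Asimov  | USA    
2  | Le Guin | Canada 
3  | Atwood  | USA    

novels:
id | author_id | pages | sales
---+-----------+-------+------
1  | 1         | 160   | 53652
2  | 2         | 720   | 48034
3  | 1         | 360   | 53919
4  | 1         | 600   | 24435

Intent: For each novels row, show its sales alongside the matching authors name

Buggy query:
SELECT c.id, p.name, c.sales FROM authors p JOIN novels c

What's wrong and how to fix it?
Bug: Missing join condition: each novels row is matched to all authors rows instead of just its own

Fix: Add ON c.author_id = p.id to the JOIN

Corrected query:
SELECT c.id, p.name, c.sales FROM authors p JOIN novels c ON c.author_id = p.id

Result:
id | name    | sales
---+---------+------
1  | Asimov  | 53652
2  | Le Guin | 48034
3  | Asimov  | 53919
4  | Asimov  | 24435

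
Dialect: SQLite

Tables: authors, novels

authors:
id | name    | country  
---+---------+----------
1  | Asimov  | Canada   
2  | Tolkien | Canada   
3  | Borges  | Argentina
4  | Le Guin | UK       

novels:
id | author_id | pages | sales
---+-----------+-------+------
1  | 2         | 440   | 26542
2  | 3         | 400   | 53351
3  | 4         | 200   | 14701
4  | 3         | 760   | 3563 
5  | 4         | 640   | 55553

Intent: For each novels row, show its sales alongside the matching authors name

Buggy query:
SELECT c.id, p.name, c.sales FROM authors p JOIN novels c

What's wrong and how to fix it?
Bug: JOIN with no ON clause produces a cartesian product; every novels row pairs with every authors row

Fix: Add ON c.author_id = p.id to the JOIN

Corrected query:
SELECT c.id, p.name, c.sales FROM authors p JOIN novels c ON c.author_id = p.id

Result:
id | name    | sales
---+---------+------
1  | Tolkien | 26542
2  | Borges  | 53351
3  | Le Guin | 14701
4  | Borges  | 3563 
5  | Le Guin | 55553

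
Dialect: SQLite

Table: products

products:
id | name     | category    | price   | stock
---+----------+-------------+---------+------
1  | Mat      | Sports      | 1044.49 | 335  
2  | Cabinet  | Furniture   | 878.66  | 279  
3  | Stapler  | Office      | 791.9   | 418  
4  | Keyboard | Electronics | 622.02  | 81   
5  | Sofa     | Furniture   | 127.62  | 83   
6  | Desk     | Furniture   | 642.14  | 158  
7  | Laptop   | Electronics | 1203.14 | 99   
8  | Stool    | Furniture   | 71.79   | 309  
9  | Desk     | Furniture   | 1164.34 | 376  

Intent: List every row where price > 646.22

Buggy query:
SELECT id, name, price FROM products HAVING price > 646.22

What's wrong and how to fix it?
Bug: HAVING filters the output of aggregation, but this query has no GROUP BY and no aggregate functions, so SQLite rejects it (HAVING clause on a non-aggregate query); the condition here is per row

Fix: Replace HAVING with WHERE since the condition applies to individual rows

Corrected query:
SELECT id, name, price FROM products WHERE price > 646.22

Result:
id | name    | price  
---+---------+--------
1  | Mat     | 1044.49
2  | Cabinet | 878.66 
3  | Stapler | 791.9  
7  | Laptop  | 1203.14
9  | Desk    | 1164.34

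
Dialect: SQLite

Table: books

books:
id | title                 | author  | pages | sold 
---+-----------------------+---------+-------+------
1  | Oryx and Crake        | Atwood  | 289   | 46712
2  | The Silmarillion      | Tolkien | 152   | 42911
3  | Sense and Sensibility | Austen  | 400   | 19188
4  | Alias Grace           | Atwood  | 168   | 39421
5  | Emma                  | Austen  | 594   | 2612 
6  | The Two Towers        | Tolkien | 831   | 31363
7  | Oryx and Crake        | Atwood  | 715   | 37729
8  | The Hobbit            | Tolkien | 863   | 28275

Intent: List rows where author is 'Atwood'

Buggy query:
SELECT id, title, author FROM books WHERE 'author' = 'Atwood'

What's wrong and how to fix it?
Bug: Single quotes denote string literals in SQL; the column name is being compared as a constant string

Fix: Remove the quotes around the column name (or use double quotes for an identifier)

Corrected query:
SELECT id, title, author FROM books WHERE author = 'Atwood'

Result:
id | title          | author
---+----------------+-------
1  | Oryx and Crake | Atwood
4  | Alias Grace    | Atwood
7  | Oryx and Crake | Atwood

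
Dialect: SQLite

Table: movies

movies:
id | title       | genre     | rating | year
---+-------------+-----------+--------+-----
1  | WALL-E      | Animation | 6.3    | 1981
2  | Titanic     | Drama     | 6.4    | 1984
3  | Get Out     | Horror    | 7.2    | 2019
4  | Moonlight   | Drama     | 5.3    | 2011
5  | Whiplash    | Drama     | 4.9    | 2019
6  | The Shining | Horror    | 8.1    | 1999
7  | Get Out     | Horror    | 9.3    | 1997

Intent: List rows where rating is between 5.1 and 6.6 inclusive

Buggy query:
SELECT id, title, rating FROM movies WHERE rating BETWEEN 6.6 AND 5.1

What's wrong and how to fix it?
Bug: The bounds are reversed; BETWEEN a AND b requires a <= b to match anything

Fix: Swap the bounds so the smaller value comes first

Corrected query:
SELECT id, title, rating FROM movies WHERE rating BETWEEN 5.1 AND 6.6

Result:
id | title     | rating
---+-----------+-------
1  | WALL-E    | 6.3   
2  | Titanic   | 6.4   
4  | Moonlight | 5.3   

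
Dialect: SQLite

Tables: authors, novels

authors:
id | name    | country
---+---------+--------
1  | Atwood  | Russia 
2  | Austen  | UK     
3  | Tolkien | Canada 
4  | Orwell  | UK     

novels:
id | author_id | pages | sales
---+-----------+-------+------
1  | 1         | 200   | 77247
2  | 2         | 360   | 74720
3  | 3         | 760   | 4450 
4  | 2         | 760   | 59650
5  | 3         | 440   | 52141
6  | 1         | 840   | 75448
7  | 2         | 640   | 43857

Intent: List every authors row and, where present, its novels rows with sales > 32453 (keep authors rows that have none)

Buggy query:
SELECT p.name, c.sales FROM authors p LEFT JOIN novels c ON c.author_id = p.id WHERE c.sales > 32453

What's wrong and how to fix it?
Bug: A WHERE condition on the right-hand table after LEFT JOIN drops unmatched parents

Fix: Move the right-table condition into the ON clause so unmatched parents are kept

Corrected query:
SELECT p.name, c.sales FROM authors p LEFT JOIN novels c ON c.author_id = p.id AND c.sales > 32453

Result:
name    | sales
--------+------
Atwood  | 75448
Atwood  | 77247
Austen  | 43857
Austen  | 59650
Austen  | 74720
Tolkien | 52141
Orwell  | NULL 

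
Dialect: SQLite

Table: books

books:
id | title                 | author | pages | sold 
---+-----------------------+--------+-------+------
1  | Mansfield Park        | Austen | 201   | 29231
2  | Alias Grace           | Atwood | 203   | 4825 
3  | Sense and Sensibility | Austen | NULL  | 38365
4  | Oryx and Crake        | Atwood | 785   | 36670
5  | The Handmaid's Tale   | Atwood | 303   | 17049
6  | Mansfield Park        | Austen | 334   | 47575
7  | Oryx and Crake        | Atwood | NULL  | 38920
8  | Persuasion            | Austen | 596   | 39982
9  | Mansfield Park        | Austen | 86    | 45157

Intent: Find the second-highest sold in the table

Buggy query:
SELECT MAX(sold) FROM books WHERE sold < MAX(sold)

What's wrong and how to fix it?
Bug: MAX(sold) on the right of the comparison is an aggregate-in-WHERE error

Fix: Compute the overall MAX in a subquery, then take MAX of rows below it

Corrected query:
SELECT MAX(sold) FROM books WHERE sold < (SELECT MAX(sold) FROM books)

Result:
MAX(sold)
---------
45157    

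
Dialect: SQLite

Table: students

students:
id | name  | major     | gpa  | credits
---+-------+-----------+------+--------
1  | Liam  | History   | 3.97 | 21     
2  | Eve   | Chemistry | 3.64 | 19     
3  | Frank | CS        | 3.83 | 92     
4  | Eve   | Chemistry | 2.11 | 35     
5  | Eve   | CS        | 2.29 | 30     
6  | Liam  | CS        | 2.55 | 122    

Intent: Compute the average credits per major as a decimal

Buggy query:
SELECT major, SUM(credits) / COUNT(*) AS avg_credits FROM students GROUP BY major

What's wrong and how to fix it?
Bug: Both operands are integers, so '/' performs integer division and truncates

Fix: Multiply by 1.0 (or CAST to REAL) to force floating-point division

Corrected query:
SELECT major, SUM(credits) * 1.0 / COUNT(*) AS avg_credits FROM students GROUP BY major

Result:
major     | avg_credits
----------+------------
CS        | 81.333333  
Chemistry | 27         
History   | 21         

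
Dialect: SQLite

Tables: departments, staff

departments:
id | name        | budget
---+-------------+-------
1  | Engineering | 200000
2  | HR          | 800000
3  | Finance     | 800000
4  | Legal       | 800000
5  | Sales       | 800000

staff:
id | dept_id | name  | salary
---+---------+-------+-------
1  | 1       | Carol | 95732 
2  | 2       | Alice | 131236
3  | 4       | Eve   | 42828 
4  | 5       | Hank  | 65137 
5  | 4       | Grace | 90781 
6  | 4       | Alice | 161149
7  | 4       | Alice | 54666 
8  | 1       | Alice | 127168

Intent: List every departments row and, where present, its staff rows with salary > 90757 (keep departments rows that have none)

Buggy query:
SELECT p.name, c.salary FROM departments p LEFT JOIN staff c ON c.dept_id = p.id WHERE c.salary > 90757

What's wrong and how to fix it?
Bug: Filtering c.salary in WHERE discards the NULL rows produced by LEFT JOIN, turning it into an inner join

Fix: Put 'c.salary > 90757' in the JOIN's ON clause instead of WHERE

Corrected query:
SELECT p.name, c.salary FROM departments p LEFT JOIN staff c ON c.dept_id = p.id AND c.salary > 90757

Result:
name        | salary
------------+-------
Engineering | 95732 
Engineering | 127168
HR          | 131236
Finance     | NULL  
Legal       | 90781 
Legal       | 161149
Sales       | NULL  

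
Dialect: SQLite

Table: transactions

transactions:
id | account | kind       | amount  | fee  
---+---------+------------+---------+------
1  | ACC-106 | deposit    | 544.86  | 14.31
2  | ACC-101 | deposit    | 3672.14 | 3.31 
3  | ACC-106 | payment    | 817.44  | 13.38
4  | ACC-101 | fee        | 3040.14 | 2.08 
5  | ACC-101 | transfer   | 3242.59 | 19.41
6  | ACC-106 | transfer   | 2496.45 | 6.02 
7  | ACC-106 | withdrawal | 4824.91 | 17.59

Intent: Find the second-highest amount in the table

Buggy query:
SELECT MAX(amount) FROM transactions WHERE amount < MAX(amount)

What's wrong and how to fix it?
Bug: The inner MAX is an aggregate inside WHERE, which is not allowed

Fix: Put the inner MAX in a scalar subquery

Corrected query:
SELECT MAX(amount) FROM transactions WHERE amount < (SELECT MAX(amount) FROM transactions)

Result:
MAX(amount)
-----------
3672.14    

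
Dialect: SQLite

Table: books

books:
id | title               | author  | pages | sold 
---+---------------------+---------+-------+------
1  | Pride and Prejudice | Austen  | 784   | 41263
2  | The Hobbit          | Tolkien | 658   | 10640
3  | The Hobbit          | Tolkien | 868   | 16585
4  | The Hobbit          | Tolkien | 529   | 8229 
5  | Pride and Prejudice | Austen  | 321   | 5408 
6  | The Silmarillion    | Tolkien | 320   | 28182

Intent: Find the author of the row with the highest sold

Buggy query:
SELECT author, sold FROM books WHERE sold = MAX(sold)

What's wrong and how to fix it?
Bug: MAX(sold) is an aggregate and cannot be used directly in WHERE

Fix: Wrap MAX in a scalar subquery so WHERE compares against a single value

Corrected query:
SELECT author, sold FROM books WHERE sold = (SELECT MAX(sold) FROM books)

Result:
author | sold 
-------+------
Austen | 41263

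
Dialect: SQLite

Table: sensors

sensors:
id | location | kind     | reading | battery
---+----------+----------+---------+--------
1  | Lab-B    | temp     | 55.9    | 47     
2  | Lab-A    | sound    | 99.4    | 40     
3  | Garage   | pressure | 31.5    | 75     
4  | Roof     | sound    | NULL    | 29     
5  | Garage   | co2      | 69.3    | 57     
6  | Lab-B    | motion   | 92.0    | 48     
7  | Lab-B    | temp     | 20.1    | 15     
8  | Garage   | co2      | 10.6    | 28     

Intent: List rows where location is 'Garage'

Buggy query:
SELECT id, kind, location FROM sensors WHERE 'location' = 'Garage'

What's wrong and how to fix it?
Bug: Single quotes denote string literals in SQL; the column name is being compared as a constant string

Fix: Remove the quotes around the column name (or use double quotes for an identifier)

Corrected query:
SELECT id, kind, location FROM sensors WHERE location = 'Garage'

Result:
id | kind     | location
---+----------+---------
3  | pressure | Garage  
5  | co2      | Garage  
8  | co2      | Garage  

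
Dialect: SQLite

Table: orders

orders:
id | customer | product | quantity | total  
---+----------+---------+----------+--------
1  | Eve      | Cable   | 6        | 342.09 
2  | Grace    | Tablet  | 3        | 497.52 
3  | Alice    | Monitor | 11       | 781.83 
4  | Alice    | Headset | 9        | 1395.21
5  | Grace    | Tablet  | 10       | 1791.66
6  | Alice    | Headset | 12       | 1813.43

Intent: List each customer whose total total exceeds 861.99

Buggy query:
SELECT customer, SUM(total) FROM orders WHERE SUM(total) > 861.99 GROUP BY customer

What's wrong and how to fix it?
Bug: SUM(total) is an aggregate, but WHERE filters rows before aggregation

Fix: Use HAVING (which filters groups after aggregation) instead of WHERE

Corrected query:
SELECT customer, SUM(total) FROM orders GROUP BY customer HAVING SUM(total) > 861.99

Result:
customer | SUM(total)
---------+-----------
Alice    | 3990.47   
Grace    | 2289.18   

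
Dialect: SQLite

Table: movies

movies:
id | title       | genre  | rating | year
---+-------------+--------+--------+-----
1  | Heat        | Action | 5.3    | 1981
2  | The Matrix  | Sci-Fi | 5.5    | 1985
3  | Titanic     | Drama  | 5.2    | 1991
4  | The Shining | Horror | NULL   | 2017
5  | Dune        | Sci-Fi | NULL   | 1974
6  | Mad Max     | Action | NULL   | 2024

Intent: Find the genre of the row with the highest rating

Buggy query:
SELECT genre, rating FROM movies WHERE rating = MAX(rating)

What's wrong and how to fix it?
Bug: MAX(rating) is an aggregate and cannot be used directly in WHERE

Fix: Wrap MAX in a scalar subquery so WHERE compares against a single value

Corrected query:
SELECT genre, rating FROM movies WHERE rating = (SELECT MAX(rating) FROM movies)

Result:
genre  | rating
-------+-------
Sci-Fi | 5.5   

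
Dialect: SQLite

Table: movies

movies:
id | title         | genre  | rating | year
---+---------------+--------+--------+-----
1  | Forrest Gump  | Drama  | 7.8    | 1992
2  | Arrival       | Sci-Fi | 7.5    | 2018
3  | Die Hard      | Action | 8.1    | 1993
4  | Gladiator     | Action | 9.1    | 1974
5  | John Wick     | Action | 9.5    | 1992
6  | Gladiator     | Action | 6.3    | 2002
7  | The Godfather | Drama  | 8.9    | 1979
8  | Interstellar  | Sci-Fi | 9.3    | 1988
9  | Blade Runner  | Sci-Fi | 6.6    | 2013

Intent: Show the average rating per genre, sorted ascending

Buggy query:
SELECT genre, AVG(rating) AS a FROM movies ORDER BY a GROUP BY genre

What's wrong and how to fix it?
Bug: GROUP BY must precede ORDER BY

Fix: Move ORDER BY to the end, after GROUP BY

Corrected query:
SELECT genre, AVG(rating) AS a FROM movies GROUP BY genre ORDER BY a

Result:
genre  | a   
-------+-----
Sci-Fi | 7.8 
Action | 8.25
Drama  | 8.35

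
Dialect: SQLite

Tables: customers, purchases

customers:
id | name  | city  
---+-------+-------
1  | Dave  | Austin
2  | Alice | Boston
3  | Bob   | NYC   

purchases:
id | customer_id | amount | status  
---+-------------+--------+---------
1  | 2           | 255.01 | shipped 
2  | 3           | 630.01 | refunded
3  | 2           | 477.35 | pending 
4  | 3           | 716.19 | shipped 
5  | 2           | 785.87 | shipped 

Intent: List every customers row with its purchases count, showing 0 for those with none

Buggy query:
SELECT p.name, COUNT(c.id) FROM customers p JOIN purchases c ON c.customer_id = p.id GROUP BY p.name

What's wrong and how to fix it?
Bug: An inner join excludes parents with zero children

Fix: Use LEFT JOIN so parents without children still appear (COUNT(c.id) gives 0)

Corrected query:
SELECT p.name, COUNT(c.id) FROM customers p LEFT JOIN purchases c ON c.customer_id = p.id GROUP BY p.name

Result:
name  | COUNT(c.id)
------+------------
Alice | 3          
Bob   | 2          
Dave  | 0          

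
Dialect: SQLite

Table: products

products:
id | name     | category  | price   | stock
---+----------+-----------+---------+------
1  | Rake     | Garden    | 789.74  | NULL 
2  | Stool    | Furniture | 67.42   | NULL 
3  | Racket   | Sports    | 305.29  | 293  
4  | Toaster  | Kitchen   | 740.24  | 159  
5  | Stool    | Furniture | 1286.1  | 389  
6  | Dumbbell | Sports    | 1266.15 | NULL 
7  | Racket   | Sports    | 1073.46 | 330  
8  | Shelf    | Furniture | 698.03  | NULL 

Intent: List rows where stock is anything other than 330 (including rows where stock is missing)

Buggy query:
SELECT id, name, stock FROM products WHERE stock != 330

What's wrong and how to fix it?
Bug: 'stock != 330' is unknown when stock is NULL, so NULL rows are silently excluded

Fix: Handle NULL separately with IS NULL alongside the inequality

Corrected query:
SELECT id, name, stock FROM products WHERE stock != 330 OR stock IS NULL

Result:
id | name     | stock
---+----------+------
1  | Rake     | NULL 
2  | Stool    | NULL 
3  | Racket   | 293  
4  | Toaster  | 159  
5  | Stool    | 389  
6  | Dumbbell | NULL 
8  | Shelf    | NULL 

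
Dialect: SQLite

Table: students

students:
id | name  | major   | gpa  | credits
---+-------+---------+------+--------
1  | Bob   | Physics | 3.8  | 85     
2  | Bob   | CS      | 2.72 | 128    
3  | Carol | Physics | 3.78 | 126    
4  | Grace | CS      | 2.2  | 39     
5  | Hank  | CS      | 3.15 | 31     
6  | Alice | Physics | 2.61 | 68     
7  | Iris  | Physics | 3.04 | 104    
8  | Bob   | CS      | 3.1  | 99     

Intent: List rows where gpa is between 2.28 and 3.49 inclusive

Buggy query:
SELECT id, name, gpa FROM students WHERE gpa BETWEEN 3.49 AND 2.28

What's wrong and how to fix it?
Bug: BETWEEN expects the lower bound first; with 3.49 AND 2.28 the range is empty

Fix: Write BETWEEN 2.28 AND 3.49

Corrected query:
SELECT id, name, gpa FROM students WHERE gpa BETWEEN 2.28 AND 3.49

Result:
id | name  | gpa 
---+-------+-----
2  | Bob   | 2.72
5  | Hank  | 3.15
6  | Alice | 2.61
7  | Iris  | 3.04
8  | Bob   | 3.1 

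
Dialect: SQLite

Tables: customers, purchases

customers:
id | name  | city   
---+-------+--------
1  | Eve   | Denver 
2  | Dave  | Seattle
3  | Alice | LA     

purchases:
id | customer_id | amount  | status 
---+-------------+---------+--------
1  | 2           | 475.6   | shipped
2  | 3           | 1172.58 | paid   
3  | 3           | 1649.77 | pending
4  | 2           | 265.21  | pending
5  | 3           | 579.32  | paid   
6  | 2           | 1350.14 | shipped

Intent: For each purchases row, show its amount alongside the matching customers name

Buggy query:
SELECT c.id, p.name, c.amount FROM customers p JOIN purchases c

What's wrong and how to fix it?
Bug: JOIN with no ON clause produces a cartesian product; every purchases row pairs with every customers row

Fix: Add ON c.customer_id = p.id to the JOIN

Corrected query:
SELECT c.id, p.name, c.amount FROM customers p JOIN purchases c ON c.customer_id = p.id

Result:
id | name  | amount 
---+-------+--------
1  | Dave  | 475.6  
2  | Alice | 1172.58
3  | Alice | 1649.77
4  | Dave  | 265.21 
5  | Alice | 579.32 
6  | Dave  | 1350.14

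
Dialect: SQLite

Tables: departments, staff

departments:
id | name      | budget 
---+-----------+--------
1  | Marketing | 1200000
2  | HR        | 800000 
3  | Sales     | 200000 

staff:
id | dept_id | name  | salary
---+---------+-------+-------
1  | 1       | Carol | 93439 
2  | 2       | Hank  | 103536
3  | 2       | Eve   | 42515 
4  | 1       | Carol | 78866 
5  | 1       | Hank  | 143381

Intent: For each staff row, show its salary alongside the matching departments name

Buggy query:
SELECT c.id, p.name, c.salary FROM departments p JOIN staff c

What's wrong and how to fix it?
Bug: Missing join condition: each staff row is matched to all departments rows instead of just its own

Fix: Add ON c.dept_id = p.id to the JOIN

Corrected query:
SELECT c.id, p.name, c.salary FROM departments p JOIN staff c ON c.dept_id = p.id

Result:
id | name      | salary
---+-----------+-------
1  | Marketing | 93439 
2  | HR        | 103536
3  | HR        | 42515 
4  | Marketing | 78866 
5  | Marketing | 143381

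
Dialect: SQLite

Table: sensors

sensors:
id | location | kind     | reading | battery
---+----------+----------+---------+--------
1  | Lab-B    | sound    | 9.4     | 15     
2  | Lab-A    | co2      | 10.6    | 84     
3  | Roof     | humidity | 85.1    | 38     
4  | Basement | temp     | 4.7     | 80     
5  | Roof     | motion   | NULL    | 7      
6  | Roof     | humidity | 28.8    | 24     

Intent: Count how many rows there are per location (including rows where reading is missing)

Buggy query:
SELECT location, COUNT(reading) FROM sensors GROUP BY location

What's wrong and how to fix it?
Bug: COUNT(column) counts non-NULL values only; rows with NULL reading aren't counted

Fix: Replace COUNT(reading) with COUNT(*)

Corrected query:
SELECT location, COUNT(*) FROM sensors GROUP BY location

Result:
location | COUNT(*)
---------+---------
Basement | 1       
Lab-A    | 1       
Lab-B    | 1       
Roof     | 3       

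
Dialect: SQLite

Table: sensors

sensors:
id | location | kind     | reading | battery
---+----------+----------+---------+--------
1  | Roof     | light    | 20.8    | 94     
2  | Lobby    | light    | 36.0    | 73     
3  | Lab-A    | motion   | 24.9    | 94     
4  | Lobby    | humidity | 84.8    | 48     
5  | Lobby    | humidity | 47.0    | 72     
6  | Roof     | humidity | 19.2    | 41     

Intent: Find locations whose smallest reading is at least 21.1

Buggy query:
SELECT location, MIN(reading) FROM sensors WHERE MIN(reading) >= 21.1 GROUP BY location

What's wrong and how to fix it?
Bug: Aggregates like MIN are computed per group after WHERE runs

Fix: Replace WHERE with HAVING after the GROUP BY

Corrected query:
SELECT location, MIN(reading) FROM sensors GROUP BY location HAVING MIN(reading) >= 21.1

Result:
location | MIN(reading)
---------+-------------
Lab-A    | 24.9        
Lobby    | 36          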